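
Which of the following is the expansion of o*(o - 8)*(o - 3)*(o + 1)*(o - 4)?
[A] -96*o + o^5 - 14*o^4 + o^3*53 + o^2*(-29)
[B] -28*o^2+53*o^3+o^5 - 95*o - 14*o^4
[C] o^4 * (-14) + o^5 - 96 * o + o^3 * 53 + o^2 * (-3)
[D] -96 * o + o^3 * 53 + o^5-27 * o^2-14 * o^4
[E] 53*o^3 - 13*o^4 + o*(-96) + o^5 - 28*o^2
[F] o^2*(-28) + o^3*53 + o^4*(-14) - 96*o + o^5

Expanding o*(o - 8)*(o - 3)*(o + 1)*(o - 4):
= o^2*(-28) + o^3*53 + o^4*(-14) - 96*o + o^5
F) o^2*(-28) + o^3*53 + o^4*(-14) - 96*o + o^5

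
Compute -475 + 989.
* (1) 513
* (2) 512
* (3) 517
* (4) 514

-475 + 989 = 514
4) 514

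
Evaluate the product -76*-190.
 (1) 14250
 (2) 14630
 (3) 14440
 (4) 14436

-76 * -190 = 14440
3) 14440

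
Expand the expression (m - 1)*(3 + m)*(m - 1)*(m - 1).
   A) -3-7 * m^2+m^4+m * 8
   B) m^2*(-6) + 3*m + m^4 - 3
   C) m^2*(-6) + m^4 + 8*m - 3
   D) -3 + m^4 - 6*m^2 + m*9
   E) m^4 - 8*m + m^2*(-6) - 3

Expanding (m - 1)*(3 + m)*(m - 1)*(m - 1):
= m^2*(-6) + m^4 + 8*m - 3
C) m^2*(-6) + m^4 + 8*m - 3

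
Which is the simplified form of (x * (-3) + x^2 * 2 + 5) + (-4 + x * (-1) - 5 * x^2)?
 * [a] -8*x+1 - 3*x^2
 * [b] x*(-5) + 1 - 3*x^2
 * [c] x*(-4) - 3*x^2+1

Adding the polynomials and combining like terms:
(x*(-3) + x^2*2 + 5) + (-4 + x*(-1) - 5*x^2)
= x*(-4) - 3*x^2+1
c) x*(-4) - 3*x^2+1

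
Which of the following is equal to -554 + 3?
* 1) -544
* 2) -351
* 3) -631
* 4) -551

-554 + 3 = -551
4) -551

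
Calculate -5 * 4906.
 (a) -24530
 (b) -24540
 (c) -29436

-5 * 4906 = -24530
a) -24530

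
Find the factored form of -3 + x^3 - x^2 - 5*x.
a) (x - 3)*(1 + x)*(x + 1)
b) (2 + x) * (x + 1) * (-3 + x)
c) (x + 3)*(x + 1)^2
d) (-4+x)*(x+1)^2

We need to factor -3 + x^3 - x^2 - 5*x.
The factored form is (x - 3)*(1 + x)*(x + 1).
a) (x - 3)*(1 + x)*(x + 1)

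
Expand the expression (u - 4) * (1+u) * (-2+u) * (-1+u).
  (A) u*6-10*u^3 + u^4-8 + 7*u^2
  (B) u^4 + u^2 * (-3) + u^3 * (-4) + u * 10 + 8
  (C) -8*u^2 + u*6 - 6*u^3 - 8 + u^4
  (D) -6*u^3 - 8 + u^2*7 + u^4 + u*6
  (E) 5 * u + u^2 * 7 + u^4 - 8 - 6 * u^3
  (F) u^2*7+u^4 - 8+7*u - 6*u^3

Expanding (u - 4) * (1+u) * (-2+u) * (-1+u):
= -6*u^3 - 8 + u^2*7 + u^4 + u*6
D) -6*u^3 - 8 + u^2*7 + u^4 + u*6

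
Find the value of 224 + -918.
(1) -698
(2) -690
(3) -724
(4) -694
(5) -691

224 + -918 = -694
4) -694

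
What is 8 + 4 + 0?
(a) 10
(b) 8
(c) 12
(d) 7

First: 8 + 4 = 12
Then: 12 + 0 = 12
c) 12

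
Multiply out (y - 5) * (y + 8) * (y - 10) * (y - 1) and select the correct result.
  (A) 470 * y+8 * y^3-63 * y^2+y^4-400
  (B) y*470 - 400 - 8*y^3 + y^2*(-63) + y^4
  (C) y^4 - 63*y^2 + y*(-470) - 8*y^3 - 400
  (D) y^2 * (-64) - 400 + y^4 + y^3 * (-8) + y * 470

Expanding (y - 5) * (y + 8) * (y - 10) * (y - 1):
= y*470 - 400 - 8*y^3 + y^2*(-63) + y^4
B) y*470 - 400 - 8*y^3 + y^2*(-63) + y^4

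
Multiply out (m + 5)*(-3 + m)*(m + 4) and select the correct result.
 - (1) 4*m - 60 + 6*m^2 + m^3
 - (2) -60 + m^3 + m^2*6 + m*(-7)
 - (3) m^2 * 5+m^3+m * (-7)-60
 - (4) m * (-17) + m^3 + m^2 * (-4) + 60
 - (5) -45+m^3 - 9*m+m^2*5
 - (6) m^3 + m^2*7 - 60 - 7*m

Expanding (m + 5)*(-3 + m)*(m + 4):
= -60 + m^3 + m^2*6 + m*(-7)
2) -60 + m^3 + m^2*6 + m*(-7)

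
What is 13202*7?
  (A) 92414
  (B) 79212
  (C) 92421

13202 * 7 = 92414
A) 92414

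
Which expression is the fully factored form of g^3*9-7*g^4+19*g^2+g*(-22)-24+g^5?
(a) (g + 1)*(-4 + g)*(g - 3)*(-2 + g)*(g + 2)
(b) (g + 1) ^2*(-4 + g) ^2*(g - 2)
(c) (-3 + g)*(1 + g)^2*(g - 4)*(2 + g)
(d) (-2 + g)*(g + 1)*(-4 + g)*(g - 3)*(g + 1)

We need to factor g^3*9-7*g^4+19*g^2+g*(-22)-24+g^5.
The factored form is (-2 + g)*(g + 1)*(-4 + g)*(g - 3)*(g + 1).
d) (-2 + g)*(g + 1)*(-4 + g)*(g - 3)*(g + 1)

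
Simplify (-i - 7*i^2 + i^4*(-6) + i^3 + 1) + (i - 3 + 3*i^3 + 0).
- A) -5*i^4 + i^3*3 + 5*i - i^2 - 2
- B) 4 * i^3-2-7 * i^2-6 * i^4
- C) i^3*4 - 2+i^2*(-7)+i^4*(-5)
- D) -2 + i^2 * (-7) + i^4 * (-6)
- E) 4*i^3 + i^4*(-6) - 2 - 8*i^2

Adding the polynomials and combining like terms:
(-i - 7*i^2 + i^4*(-6) + i^3 + 1) + (i - 3 + 3*i^3 + 0)
= 4 * i^3-2-7 * i^2-6 * i^4
B) 4 * i^3-2-7 * i^2-6 * i^4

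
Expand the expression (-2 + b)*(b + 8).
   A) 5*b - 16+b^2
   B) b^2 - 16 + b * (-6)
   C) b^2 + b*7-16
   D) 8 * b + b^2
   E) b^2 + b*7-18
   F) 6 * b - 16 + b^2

Expanding (-2 + b)*(b + 8):
= 6 * b - 16 + b^2
F) 6 * b - 16 + b^2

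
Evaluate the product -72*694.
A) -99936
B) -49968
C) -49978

-72 * 694 = -49968
B) -49968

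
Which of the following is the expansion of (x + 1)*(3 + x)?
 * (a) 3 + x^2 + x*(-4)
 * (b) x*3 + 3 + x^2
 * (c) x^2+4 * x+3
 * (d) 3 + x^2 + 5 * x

Expanding (x + 1)*(3 + x):
= x^2+4 * x+3
c) x^2+4 * x+3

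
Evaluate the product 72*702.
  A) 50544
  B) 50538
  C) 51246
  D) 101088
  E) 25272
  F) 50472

72 * 702 = 50544
A) 50544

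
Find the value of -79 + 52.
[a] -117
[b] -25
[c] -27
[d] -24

-79 + 52 = -27
c) -27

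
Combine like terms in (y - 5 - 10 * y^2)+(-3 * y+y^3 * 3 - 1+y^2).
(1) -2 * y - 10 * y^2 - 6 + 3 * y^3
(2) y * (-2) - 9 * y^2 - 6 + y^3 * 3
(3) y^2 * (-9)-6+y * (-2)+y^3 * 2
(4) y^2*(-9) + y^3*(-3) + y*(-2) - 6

Adding the polynomials and combining like terms:
(y - 5 - 10*y^2) + (-3*y + y^3*3 - 1 + y^2)
= y * (-2) - 9 * y^2 - 6 + y^3 * 3
2) y * (-2) - 9 * y^2 - 6 + y^3 * 3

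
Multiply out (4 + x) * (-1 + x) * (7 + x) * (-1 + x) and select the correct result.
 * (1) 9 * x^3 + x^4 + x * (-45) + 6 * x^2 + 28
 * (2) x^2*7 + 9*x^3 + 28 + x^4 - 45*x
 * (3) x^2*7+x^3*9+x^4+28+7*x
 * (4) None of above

Expanding (4 + x) * (-1 + x) * (7 + x) * (-1 + x):
= x^2*7 + 9*x^3 + 28 + x^4 - 45*x
2) x^2*7 + 9*x^3 + 28 + x^4 - 45*x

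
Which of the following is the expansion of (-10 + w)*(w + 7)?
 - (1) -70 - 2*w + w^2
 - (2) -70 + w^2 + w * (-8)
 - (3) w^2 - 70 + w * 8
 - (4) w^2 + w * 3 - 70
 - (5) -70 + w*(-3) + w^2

Expanding (-10 + w)*(w + 7):
= -70 + w*(-3) + w^2
5) -70 + w*(-3) + w^2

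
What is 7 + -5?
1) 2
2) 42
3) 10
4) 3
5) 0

7 + -5 = 2
1) 2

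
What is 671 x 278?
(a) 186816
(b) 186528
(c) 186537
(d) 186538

671 * 278 = 186538
d) 186538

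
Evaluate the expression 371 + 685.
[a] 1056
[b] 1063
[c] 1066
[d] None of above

371 + 685 = 1056
a) 1056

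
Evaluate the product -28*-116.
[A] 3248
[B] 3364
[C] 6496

-28 * -116 = 3248
A) 3248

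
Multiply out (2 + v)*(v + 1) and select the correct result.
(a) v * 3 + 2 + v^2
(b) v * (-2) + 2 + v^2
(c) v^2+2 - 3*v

Expanding (2 + v)*(v + 1):
= v * 3 + 2 + v^2
a) v * 3 + 2 + v^2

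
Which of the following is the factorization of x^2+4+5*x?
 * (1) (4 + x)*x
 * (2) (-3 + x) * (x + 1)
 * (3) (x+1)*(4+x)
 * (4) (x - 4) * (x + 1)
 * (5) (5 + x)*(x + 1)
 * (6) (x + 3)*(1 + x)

We need to factor x^2+4+5*x.
The factored form is (x+1)*(4+x).
3) (x+1)*(4+x)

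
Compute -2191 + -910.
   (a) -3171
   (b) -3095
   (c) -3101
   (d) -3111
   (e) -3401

-2191 + -910 = -3101
c) -3101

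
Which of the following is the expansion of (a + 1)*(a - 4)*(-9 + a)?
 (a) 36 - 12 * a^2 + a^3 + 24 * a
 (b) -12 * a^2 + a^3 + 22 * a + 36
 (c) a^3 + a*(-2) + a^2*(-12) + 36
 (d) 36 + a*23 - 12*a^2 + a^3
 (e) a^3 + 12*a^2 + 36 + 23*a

Expanding (a + 1)*(a - 4)*(-9 + a):
= 36 + a*23 - 12*a^2 + a^3
d) 36 + a*23 - 12*a^2 + a^3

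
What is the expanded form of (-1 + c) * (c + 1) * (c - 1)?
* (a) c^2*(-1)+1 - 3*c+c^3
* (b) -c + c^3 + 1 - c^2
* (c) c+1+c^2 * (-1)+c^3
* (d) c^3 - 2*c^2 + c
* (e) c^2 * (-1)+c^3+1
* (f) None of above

Expanding (-1 + c) * (c + 1) * (c - 1):
= -c + c^3 + 1 - c^2
b) -c + c^3 + 1 - c^2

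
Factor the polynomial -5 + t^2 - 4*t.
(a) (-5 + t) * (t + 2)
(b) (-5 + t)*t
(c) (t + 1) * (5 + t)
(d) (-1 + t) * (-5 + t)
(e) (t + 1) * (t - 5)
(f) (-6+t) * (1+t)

We need to factor -5 + t^2 - 4*t.
The factored form is (t + 1) * (t - 5).
e) (t + 1) * (t - 5)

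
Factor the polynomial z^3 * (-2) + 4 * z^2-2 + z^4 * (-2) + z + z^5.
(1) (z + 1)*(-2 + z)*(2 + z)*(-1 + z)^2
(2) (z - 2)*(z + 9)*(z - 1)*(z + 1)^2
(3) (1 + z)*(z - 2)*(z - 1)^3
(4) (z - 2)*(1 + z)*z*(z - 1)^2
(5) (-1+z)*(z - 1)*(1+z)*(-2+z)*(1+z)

We need to factor z^3 * (-2) + 4 * z^2-2 + z^4 * (-2) + z + z^5.
The factored form is (-1+z)*(z - 1)*(1+z)*(-2+z)*(1+z).
5) (-1+z)*(z - 1)*(1+z)*(-2+z)*(1+z)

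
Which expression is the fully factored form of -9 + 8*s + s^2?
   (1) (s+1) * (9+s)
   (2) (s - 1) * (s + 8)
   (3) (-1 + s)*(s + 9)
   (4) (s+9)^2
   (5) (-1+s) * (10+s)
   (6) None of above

We need to factor -9 + 8*s + s^2.
The factored form is (-1 + s)*(s + 9).
3) (-1 + s)*(s + 9)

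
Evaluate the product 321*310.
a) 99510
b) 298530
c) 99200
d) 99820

321 * 310 = 99510
a) 99510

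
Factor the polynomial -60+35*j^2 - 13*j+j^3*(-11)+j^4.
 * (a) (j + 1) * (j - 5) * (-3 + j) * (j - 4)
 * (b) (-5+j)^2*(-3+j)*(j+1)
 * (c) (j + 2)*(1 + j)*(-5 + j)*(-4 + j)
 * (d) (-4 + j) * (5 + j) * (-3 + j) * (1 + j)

We need to factor -60+35*j^2 - 13*j+j^3*(-11)+j^4.
The factored form is (j + 1) * (j - 5) * (-3 + j) * (j - 4).
a) (j + 1) * (j - 5) * (-3 + j) * (j - 4)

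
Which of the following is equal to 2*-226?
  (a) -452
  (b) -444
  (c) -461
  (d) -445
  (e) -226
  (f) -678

2 * -226 = -452
a) -452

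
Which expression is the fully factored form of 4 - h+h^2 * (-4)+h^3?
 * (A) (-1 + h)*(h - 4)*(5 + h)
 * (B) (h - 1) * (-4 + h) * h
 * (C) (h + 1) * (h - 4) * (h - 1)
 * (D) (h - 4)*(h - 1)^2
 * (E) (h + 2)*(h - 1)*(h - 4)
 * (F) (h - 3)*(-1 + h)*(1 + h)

We need to factor 4 - h+h^2 * (-4)+h^3.
The factored form is (h + 1) * (h - 4) * (h - 1).
C) (h + 1) * (h - 4) * (h - 1)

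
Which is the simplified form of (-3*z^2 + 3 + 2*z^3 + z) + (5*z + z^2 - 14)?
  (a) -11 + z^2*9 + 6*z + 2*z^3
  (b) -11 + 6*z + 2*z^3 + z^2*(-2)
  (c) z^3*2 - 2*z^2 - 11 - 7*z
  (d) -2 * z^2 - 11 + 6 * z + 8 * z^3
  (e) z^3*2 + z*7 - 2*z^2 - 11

Adding the polynomials and combining like terms:
(-3*z^2 + 3 + 2*z^3 + z) + (5*z + z^2 - 14)
= -11 + 6*z + 2*z^3 + z^2*(-2)
b) -11 + 6*z + 2*z^3 + z^2*(-2)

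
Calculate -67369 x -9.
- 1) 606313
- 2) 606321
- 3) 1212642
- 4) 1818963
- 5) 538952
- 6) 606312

-67369 * -9 = 606321
2) 606321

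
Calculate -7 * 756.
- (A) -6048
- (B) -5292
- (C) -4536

-7 * 756 = -5292
B) -5292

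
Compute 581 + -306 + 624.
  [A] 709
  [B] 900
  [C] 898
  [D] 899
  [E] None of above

First: 581 + -306 = 275
Then: 275 + 624 = 899
D) 899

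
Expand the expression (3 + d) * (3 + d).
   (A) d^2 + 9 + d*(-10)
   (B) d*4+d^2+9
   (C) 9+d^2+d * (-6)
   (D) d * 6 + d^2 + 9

Expanding (3 + d) * (3 + d):
= d * 6 + d^2 + 9
D) d * 6 + d^2 + 9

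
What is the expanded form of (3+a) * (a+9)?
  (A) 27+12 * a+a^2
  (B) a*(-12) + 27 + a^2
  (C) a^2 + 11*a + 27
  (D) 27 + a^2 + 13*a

Expanding (3+a) * (a+9):
= 27+12 * a+a^2
A) 27+12 * a+a^2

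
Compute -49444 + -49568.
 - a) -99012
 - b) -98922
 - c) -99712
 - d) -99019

-49444 + -49568 = -99012
a) -99012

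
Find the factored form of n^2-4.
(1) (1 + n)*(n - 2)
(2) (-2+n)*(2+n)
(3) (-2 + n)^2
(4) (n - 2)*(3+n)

We need to factor n^2-4.
The factored form is (-2+n)*(2+n).
2) (-2+n)*(2+n)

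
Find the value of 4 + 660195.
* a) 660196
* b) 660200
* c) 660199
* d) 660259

4 + 660195 = 660199
c) 660199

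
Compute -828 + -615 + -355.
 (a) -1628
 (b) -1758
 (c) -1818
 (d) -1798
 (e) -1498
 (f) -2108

First: -828 + -615 = -1443
Then: -1443 + -355 = -1798
d) -1798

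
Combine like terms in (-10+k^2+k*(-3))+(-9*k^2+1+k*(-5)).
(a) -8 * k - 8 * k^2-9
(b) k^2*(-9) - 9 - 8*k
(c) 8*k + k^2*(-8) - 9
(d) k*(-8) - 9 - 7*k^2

Adding the polynomials and combining like terms:
(-10 + k^2 + k*(-3)) + (-9*k^2 + 1 + k*(-5))
= -8 * k - 8 * k^2-9
a) -8 * k - 8 * k^2-9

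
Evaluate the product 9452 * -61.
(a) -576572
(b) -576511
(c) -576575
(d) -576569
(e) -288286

9452 * -61 = -576572
a) -576572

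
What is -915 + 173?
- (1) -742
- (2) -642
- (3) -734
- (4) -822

-915 + 173 = -742
1) -742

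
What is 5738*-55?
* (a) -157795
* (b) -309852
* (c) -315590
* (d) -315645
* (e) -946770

5738 * -55 = -315590
c) -315590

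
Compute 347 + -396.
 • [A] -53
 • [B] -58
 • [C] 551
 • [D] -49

347 + -396 = -49
D) -49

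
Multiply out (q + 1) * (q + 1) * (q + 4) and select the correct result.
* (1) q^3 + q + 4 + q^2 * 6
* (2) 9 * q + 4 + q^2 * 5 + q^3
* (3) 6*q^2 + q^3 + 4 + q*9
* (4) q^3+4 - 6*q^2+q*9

Expanding (q + 1) * (q + 1) * (q + 4):
= 6*q^2 + q^3 + 4 + q*9
3) 6*q^2 + q^3 + 4 + q*9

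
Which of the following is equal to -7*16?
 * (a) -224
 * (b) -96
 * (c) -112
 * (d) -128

-7 * 16 = -112
c) -112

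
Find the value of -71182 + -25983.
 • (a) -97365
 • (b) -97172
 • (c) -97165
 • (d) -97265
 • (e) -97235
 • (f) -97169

-71182 + -25983 = -97165
c) -97165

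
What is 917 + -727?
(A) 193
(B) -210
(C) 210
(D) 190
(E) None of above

917 + -727 = 190
D) 190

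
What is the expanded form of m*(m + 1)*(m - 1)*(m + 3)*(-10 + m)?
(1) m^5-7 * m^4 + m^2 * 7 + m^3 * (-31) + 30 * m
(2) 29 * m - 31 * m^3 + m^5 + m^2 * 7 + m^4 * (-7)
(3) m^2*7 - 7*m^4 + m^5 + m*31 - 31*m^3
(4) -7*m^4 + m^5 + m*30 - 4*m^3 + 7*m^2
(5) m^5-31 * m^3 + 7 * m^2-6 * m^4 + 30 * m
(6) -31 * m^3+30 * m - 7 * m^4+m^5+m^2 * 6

Expanding m*(m + 1)*(m - 1)*(m + 3)*(-10 + m):
= m^5-7 * m^4 + m^2 * 7 + m^3 * (-31) + 30 * m
1) m^5-7 * m^4 + m^2 * 7 + m^3 * (-31) + 30 * m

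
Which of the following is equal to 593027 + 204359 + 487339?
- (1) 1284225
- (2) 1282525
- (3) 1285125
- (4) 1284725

First: 593027 + 204359 = 797386
Then: 797386 + 487339 = 1284725
4) 1284725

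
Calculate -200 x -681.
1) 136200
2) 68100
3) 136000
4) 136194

-200 * -681 = 136200
1) 136200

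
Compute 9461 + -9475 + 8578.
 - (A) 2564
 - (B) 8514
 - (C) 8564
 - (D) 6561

First: 9461 + -9475 = -14
Then: -14 + 8578 = 8564
C) 8564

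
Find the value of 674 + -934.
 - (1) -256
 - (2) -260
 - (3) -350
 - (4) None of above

674 + -934 = -260
2) -260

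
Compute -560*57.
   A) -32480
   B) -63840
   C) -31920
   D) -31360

-560 * 57 = -31920
C) -31920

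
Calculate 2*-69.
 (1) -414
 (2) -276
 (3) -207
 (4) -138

2 * -69 = -138
4) -138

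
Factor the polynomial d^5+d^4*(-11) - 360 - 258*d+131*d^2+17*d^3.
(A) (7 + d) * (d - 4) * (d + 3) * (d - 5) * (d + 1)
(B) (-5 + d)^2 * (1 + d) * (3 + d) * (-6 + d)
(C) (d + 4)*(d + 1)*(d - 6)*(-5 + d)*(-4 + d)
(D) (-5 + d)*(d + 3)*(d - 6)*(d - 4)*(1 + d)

We need to factor d^5+d^4*(-11) - 360 - 258*d+131*d^2+17*d^3.
The factored form is (-5 + d)*(d + 3)*(d - 6)*(d - 4)*(1 + d).
D) (-5 + d)*(d + 3)*(d - 6)*(d - 4)*(1 + d)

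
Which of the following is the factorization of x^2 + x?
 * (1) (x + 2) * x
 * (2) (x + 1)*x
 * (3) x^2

We need to factor x^2 + x.
The factored form is (x + 1)*x.
2) (x + 1)*x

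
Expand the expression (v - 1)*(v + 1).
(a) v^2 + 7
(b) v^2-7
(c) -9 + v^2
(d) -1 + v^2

Expanding (v - 1)*(v + 1):
= -1 + v^2
d) -1 + v^2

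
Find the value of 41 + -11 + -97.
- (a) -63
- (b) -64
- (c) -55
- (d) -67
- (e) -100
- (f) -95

First: 41 + -11 = 30
Then: 30 + -97 = -67
d) -67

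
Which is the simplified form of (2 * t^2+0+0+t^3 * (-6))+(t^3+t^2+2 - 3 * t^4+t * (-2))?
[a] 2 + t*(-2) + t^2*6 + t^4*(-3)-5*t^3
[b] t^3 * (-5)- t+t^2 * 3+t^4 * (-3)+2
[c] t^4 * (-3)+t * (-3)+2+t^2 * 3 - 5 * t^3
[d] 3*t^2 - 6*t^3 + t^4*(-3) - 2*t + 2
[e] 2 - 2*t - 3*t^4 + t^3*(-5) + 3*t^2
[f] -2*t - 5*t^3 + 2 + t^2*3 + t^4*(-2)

Adding the polynomials and combining like terms:
(2*t^2 + 0 + 0 + t^3*(-6)) + (t^3 + t^2 + 2 - 3*t^4 + t*(-2))
= 2 - 2*t - 3*t^4 + t^3*(-5) + 3*t^2
e) 2 - 2*t - 3*t^4 + t^3*(-5) + 3*t^2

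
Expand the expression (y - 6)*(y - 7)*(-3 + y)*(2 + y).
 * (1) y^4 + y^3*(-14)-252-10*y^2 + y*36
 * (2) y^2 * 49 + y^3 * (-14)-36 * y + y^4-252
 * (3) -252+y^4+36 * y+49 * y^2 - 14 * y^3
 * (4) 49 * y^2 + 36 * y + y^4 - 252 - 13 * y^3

Expanding (y - 6)*(y - 7)*(-3 + y)*(2 + y):
= -252+y^4+36 * y+49 * y^2 - 14 * y^3
3) -252+y^4+36 * y+49 * y^2 - 14 * y^3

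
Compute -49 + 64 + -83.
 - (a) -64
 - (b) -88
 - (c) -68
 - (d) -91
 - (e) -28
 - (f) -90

First: -49 + 64 = 15
Then: 15 + -83 = -68
c) -68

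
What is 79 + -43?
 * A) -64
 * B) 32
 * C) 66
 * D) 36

79 + -43 = 36
D) 36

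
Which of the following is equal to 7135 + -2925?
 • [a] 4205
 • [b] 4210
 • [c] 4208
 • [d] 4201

7135 + -2925 = 4210
b) 4210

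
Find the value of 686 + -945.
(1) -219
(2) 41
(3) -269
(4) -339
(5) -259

686 + -945 = -259
5) -259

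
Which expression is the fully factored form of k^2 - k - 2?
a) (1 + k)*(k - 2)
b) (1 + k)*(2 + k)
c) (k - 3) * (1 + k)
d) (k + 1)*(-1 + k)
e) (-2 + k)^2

We need to factor k^2 - k - 2.
The factored form is (1 + k)*(k - 2).
a) (1 + k)*(k - 2)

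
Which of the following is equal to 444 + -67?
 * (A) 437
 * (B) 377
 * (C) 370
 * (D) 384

444 + -67 = 377
B) 377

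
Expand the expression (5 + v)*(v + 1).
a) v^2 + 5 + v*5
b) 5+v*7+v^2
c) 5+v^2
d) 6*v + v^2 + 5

Expanding (5 + v)*(v + 1):
= 6*v + v^2 + 5
d) 6*v + v^2 + 5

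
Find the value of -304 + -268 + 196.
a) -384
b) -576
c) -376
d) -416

First: -304 + -268 = -572
Then: -572 + 196 = -376
c) -376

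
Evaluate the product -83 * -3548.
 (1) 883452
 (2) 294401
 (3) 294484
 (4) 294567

-83 * -3548 = 294484
3) 294484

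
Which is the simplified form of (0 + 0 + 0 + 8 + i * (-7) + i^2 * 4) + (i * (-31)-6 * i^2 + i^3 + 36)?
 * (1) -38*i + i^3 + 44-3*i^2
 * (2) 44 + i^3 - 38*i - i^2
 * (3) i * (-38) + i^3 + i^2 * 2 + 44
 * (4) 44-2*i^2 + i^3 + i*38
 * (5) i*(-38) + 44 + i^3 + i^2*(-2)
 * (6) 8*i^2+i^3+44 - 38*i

Adding the polynomials and combining like terms:
(0 + 0 + 0 + 8 + i*(-7) + i^2*4) + (i*(-31) - 6*i^2 + i^3 + 36)
= i*(-38) + 44 + i^3 + i^2*(-2)
5) i*(-38) + 44 + i^3 + i^2*(-2)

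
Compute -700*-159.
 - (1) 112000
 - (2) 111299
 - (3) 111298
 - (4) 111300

-700 * -159 = 111300
4) 111300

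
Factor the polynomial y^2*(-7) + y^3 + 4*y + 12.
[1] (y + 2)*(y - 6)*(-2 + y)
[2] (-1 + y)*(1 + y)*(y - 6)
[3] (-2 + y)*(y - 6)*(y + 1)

We need to factor y^2*(-7) + y^3 + 4*y + 12.
The factored form is (-2 + y)*(y - 6)*(y + 1).
3) (-2 + y)*(y - 6)*(y + 1)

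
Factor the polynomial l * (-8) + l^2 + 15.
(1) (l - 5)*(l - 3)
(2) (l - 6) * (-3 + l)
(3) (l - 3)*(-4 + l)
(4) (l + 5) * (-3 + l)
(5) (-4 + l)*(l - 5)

We need to factor l * (-8) + l^2 + 15.
The factored form is (l - 5)*(l - 3).
1) (l - 5)*(l - 3)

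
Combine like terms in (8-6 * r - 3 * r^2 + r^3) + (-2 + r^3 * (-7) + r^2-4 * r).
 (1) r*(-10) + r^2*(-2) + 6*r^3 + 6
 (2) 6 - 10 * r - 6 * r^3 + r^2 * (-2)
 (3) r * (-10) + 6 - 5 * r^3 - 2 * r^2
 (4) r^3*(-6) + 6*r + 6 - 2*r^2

Adding the polynomials and combining like terms:
(8 - 6*r - 3*r^2 + r^3) + (-2 + r^3*(-7) + r^2 - 4*r)
= 6 - 10 * r - 6 * r^3 + r^2 * (-2)
2) 6 - 10 * r - 6 * r^3 + r^2 * (-2)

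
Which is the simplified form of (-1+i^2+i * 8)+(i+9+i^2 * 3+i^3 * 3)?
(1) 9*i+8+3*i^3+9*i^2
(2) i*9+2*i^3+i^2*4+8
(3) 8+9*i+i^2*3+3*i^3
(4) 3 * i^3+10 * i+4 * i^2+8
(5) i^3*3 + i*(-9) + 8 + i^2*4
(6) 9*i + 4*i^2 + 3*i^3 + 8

Adding the polynomials and combining like terms:
(-1 + i^2 + i*8) + (i + 9 + i^2*3 + i^3*3)
= 9*i + 4*i^2 + 3*i^3 + 8
6) 9*i + 4*i^2 + 3*i^3 + 8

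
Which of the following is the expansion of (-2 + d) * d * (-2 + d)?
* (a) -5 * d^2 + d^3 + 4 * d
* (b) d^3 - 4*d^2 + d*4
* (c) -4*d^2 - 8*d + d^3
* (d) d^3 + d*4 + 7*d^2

Expanding (-2 + d) * d * (-2 + d):
= d^3 - 4*d^2 + d*4
b) d^3 - 4*d^2 + d*4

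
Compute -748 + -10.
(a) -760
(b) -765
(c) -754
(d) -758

-748 + -10 = -758
d) -758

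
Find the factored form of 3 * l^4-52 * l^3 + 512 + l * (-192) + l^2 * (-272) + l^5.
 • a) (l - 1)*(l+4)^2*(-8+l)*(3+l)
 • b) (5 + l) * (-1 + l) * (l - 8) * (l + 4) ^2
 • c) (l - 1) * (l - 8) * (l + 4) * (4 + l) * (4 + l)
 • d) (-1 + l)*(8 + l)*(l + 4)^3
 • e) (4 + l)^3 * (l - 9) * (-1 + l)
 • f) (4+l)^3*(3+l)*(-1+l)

We need to factor 3 * l^4-52 * l^3 + 512 + l * (-192) + l^2 * (-272) + l^5.
The factored form is (l - 1) * (l - 8) * (l + 4) * (4 + l) * (4 + l).
c) (l - 1) * (l - 8) * (l + 4) * (4 + l) * (4 + l)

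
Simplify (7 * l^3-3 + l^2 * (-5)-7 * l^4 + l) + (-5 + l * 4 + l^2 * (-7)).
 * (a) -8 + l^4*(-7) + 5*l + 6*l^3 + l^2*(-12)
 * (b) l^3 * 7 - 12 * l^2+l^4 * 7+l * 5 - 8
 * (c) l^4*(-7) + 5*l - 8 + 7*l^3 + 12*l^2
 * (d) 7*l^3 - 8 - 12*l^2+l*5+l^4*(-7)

Adding the polynomials and combining like terms:
(7*l^3 - 3 + l^2*(-5) - 7*l^4 + l) + (-5 + l*4 + l^2*(-7))
= 7*l^3 - 8 - 12*l^2+l*5+l^4*(-7)
d) 7*l^3 - 8 - 12*l^2+l*5+l^4*(-7)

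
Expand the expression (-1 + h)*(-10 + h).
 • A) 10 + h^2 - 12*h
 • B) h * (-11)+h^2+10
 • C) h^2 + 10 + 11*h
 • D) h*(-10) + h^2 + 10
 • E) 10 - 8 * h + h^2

Expanding (-1 + h)*(-10 + h):
= h * (-11)+h^2+10
B) h * (-11)+h^2+10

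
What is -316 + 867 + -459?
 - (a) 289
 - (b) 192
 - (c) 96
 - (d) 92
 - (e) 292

First: -316 + 867 = 551
Then: 551 + -459 = 92
d) 92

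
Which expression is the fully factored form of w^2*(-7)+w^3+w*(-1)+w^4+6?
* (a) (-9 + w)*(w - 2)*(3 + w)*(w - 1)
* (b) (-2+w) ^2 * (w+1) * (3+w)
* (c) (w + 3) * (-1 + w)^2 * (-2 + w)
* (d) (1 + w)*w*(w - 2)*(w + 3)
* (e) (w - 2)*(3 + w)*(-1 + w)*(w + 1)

We need to factor w^2*(-7)+w^3+w*(-1)+w^4+6.
The factored form is (w - 2)*(3 + w)*(-1 + w)*(w + 1).
e) (w - 2)*(3 + w)*(-1 + w)*(w + 1)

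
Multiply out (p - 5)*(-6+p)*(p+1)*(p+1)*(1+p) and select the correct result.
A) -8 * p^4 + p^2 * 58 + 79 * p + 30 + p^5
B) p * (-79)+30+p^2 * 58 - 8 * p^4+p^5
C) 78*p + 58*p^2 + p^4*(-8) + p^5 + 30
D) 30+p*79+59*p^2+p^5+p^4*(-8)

Expanding (p - 5)*(-6+p)*(p+1)*(p+1)*(1+p):
= -8 * p^4 + p^2 * 58 + 79 * p + 30 + p^5
A) -8 * p^4 + p^2 * 58 + 79 * p + 30 + p^5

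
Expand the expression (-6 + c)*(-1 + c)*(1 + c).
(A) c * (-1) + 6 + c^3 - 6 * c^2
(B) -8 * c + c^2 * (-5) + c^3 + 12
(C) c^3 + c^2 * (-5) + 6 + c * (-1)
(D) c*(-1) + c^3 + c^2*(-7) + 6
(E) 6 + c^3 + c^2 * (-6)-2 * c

Expanding (-6 + c)*(-1 + c)*(1 + c):
= c * (-1) + 6 + c^3 - 6 * c^2
A) c * (-1) + 6 + c^3 - 6 * c^2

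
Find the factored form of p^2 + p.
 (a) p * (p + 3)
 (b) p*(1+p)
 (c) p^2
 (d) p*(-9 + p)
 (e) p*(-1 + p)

We need to factor p^2 + p.
The factored form is p*(1+p).
b) p*(1+p)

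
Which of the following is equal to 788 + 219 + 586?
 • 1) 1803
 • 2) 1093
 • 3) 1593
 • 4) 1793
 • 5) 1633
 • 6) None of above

First: 788 + 219 = 1007
Then: 1007 + 586 = 1593
3) 1593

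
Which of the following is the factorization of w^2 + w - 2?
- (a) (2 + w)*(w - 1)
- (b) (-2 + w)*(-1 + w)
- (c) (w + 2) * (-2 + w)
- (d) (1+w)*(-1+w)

We need to factor w^2 + w - 2.
The factored form is (2 + w)*(w - 1).
a) (2 + w)*(w - 1)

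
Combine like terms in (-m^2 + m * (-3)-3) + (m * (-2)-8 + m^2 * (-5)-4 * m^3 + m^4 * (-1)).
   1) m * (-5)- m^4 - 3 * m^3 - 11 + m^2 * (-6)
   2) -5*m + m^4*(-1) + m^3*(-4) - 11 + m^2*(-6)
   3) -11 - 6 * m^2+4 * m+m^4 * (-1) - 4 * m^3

Adding the polynomials and combining like terms:
(-m^2 + m*(-3) - 3) + (m*(-2) - 8 + m^2*(-5) - 4*m^3 + m^4*(-1))
= -5*m + m^4*(-1) + m^3*(-4) - 11 + m^2*(-6)
2) -5*m + m^4*(-1) + m^3*(-4) - 11 + m^2*(-6)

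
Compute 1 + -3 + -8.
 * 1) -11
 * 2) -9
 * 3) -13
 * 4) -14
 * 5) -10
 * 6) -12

First: 1 + -3 = -2
Then: -2 + -8 = -10
5) -10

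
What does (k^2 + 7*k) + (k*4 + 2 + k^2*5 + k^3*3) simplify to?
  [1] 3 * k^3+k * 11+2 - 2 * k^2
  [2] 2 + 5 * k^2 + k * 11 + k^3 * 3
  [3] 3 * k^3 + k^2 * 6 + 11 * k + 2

Adding the polynomials and combining like terms:
(k^2 + 7*k) + (k*4 + 2 + k^2*5 + k^3*3)
= 3 * k^3 + k^2 * 6 + 11 * k + 2
3) 3 * k^3 + k^2 * 6 + 11 * k + 2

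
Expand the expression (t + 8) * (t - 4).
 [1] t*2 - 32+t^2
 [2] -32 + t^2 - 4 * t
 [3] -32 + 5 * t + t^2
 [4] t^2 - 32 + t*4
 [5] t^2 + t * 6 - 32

Expanding (t + 8) * (t - 4):
= t^2 - 32 + t*4
4) t^2 - 32 + t*4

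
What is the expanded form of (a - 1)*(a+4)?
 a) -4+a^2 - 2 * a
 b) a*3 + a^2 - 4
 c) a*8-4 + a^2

Expanding (a - 1)*(a+4):
= a*3 + a^2 - 4
b) a*3 + a^2 - 4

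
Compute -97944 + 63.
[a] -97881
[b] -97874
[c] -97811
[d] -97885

-97944 + 63 = -97881
a) -97881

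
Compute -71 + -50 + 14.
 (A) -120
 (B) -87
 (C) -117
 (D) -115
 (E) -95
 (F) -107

First: -71 + -50 = -121
Then: -121 + 14 = -107
F) -107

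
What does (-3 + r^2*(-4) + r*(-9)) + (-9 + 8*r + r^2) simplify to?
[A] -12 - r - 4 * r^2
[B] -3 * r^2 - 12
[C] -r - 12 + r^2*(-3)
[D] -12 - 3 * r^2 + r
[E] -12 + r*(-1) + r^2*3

Adding the polynomials and combining like terms:
(-3 + r^2*(-4) + r*(-9)) + (-9 + 8*r + r^2)
= -r - 12 + r^2*(-3)
C) -r - 12 + r^2*(-3)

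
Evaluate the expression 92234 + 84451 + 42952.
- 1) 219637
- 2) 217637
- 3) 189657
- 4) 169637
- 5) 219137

First: 92234 + 84451 = 176685
Then: 176685 + 42952 = 219637
1) 219637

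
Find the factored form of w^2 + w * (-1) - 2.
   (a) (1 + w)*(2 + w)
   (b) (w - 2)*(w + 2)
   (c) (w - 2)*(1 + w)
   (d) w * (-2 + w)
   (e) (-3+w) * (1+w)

We need to factor w^2 + w * (-1) - 2.
The factored form is (w - 2)*(1 + w).
c) (w - 2)*(1 + w)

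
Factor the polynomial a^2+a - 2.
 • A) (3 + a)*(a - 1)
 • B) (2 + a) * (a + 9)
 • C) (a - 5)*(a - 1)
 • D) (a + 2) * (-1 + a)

We need to factor a^2+a - 2.
The factored form is (a + 2) * (-1 + a).
D) (a + 2) * (-1 + a)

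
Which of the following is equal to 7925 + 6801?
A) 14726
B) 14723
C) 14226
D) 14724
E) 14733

7925 + 6801 = 14726
A) 14726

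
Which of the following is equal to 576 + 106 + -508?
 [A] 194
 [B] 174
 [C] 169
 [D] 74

First: 576 + 106 = 682
Then: 682 + -508 = 174
B) 174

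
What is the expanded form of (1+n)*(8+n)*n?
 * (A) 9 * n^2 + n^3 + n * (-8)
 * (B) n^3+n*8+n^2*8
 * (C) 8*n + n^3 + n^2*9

Expanding (1+n)*(8+n)*n:
= 8*n + n^3 + n^2*9
C) 8*n + n^3 + n^2*9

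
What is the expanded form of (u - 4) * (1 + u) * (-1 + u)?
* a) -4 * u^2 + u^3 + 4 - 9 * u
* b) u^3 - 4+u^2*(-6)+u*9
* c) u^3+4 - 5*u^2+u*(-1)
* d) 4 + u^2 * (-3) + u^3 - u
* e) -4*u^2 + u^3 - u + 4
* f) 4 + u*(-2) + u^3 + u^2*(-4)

Expanding (u - 4) * (1 + u) * (-1 + u):
= -4*u^2 + u^3 - u + 4
e) -4*u^2 + u^3 - u + 4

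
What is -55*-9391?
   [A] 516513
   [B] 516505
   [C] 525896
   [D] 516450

-55 * -9391 = 516505
B) 516505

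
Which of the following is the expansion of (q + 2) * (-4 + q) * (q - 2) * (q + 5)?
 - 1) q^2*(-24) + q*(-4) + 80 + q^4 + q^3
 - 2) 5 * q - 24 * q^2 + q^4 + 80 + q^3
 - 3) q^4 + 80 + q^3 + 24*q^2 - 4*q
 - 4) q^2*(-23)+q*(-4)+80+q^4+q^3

Expanding (q + 2) * (-4 + q) * (q - 2) * (q + 5):
= q^2*(-24) + q*(-4) + 80 + q^4 + q^3
1) q^2*(-24) + q*(-4) + 80 + q^4 + q^3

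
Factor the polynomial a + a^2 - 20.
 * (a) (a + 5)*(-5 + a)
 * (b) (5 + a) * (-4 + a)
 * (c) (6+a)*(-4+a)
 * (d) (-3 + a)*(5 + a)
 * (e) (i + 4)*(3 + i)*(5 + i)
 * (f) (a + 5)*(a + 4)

We need to factor a + a^2 - 20.
The factored form is (5 + a) * (-4 + a).
b) (5 + a) * (-4 + a)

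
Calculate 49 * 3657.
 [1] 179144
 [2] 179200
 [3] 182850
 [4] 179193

49 * 3657 = 179193
4) 179193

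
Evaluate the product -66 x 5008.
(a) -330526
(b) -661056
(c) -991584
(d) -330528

-66 * 5008 = -330528
d) -330528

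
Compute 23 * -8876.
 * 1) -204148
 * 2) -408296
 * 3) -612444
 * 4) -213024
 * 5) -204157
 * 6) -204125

23 * -8876 = -204148
1) -204148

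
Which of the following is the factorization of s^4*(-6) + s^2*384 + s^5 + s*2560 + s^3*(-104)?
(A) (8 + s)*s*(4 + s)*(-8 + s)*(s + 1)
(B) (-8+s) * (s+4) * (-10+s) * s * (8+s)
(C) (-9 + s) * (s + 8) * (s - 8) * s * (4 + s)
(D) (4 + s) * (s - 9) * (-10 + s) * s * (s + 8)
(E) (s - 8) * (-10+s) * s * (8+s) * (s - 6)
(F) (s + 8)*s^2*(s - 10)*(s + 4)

We need to factor s^4*(-6) + s^2*384 + s^5 + s*2560 + s^3*(-104).
The factored form is (-8+s) * (s+4) * (-10+s) * s * (8+s).
B) (-8+s) * (s+4) * (-10+s) * s * (8+s)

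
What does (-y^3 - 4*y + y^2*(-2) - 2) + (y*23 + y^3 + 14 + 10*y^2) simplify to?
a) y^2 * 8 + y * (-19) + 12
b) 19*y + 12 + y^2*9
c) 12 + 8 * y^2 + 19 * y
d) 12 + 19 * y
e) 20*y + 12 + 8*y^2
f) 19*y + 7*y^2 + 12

Adding the polynomials and combining like terms:
(-y^3 - 4*y + y^2*(-2) - 2) + (y*23 + y^3 + 14 + 10*y^2)
= 12 + 8 * y^2 + 19 * y
c) 12 + 8 * y^2 + 19 * y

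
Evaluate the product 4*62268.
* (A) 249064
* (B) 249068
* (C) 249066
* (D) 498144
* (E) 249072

4 * 62268 = 249072
E) 249072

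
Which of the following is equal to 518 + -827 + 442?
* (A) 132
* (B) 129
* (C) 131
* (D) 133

First: 518 + -827 = -309
Then: -309 + 442 = 133
D) 133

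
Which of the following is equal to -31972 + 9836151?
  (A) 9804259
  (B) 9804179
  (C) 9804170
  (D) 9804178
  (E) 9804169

-31972 + 9836151 = 9804179
B) 9804179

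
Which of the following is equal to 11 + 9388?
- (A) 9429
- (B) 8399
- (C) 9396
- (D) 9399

11 + 9388 = 9399
D) 9399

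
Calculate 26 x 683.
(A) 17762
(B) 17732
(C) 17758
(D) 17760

26 * 683 = 17758
C) 17758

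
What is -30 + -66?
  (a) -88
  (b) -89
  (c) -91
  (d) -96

-30 + -66 = -96
d) -96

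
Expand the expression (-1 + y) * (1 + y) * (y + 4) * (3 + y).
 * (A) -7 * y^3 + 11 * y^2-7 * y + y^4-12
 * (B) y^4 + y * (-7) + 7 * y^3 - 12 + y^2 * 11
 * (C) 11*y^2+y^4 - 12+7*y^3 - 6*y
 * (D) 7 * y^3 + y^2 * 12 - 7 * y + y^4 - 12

Expanding (-1 + y) * (1 + y) * (y + 4) * (3 + y):
= y^4 + y * (-7) + 7 * y^3 - 12 + y^2 * 11
B) y^4 + y * (-7) + 7 * y^3 - 12 + y^2 * 11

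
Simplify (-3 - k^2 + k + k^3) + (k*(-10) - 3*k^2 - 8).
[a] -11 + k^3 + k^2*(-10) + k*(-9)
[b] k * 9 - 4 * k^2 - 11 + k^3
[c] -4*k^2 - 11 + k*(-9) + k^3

Adding the polynomials and combining like terms:
(-3 - k^2 + k + k^3) + (k*(-10) - 3*k^2 - 8)
= -4*k^2 - 11 + k*(-9) + k^3
c) -4*k^2 - 11 + k*(-9) + k^3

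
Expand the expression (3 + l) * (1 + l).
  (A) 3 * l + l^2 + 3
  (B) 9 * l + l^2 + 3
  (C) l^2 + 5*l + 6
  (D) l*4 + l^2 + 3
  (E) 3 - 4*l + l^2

Expanding (3 + l) * (1 + l):
= l*4 + l^2 + 3
D) l*4 + l^2 + 3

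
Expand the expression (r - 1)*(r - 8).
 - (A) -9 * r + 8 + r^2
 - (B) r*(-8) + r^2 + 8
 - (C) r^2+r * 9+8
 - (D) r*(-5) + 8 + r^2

Expanding (r - 1)*(r - 8):
= -9 * r + 8 + r^2
A) -9 * r + 8 + r^2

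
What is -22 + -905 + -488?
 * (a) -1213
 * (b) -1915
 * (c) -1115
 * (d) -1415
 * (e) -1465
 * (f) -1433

First: -22 + -905 = -927
Then: -927 + -488 = -1415
d) -1415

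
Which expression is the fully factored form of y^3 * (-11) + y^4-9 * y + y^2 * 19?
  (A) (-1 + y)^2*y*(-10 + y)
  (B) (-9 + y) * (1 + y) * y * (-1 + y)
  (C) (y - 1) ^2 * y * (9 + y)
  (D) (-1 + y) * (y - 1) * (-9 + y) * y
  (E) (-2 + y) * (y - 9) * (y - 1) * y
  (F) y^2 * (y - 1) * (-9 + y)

We need to factor y^3 * (-11) + y^4-9 * y + y^2 * 19.
The factored form is (-1 + y) * (y - 1) * (-9 + y) * y.
D) (-1 + y) * (y - 1) * (-9 + y) * y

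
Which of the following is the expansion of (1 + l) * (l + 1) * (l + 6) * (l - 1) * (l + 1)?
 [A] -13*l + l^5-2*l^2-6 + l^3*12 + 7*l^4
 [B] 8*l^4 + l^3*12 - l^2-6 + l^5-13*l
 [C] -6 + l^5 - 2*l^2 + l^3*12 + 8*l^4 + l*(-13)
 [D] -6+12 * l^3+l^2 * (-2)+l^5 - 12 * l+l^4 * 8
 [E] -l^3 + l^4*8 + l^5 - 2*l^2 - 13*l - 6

Expanding (1 + l) * (l + 1) * (l + 6) * (l - 1) * (l + 1):
= -6 + l^5 - 2*l^2 + l^3*12 + 8*l^4 + l*(-13)
C) -6 + l^5 - 2*l^2 + l^3*12 + 8*l^4 + l*(-13)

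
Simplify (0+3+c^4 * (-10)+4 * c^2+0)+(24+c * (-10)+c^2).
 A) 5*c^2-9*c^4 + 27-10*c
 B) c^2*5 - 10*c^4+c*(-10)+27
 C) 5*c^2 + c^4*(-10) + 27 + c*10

Adding the polynomials and combining like terms:
(0 + 3 + c^4*(-10) + 4*c^2 + 0) + (24 + c*(-10) + c^2)
= c^2*5 - 10*c^4+c*(-10)+27
B) c^2*5 - 10*c^4+c*(-10)+27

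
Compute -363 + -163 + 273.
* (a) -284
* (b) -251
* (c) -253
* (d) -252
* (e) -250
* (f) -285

First: -363 + -163 = -526
Then: -526 + 273 = -253
c) -253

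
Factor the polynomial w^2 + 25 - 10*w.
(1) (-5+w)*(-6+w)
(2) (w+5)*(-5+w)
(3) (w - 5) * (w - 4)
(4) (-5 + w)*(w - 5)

We need to factor w^2 + 25 - 10*w.
The factored form is (-5 + w)*(w - 5).
4) (-5 + w)*(w - 5)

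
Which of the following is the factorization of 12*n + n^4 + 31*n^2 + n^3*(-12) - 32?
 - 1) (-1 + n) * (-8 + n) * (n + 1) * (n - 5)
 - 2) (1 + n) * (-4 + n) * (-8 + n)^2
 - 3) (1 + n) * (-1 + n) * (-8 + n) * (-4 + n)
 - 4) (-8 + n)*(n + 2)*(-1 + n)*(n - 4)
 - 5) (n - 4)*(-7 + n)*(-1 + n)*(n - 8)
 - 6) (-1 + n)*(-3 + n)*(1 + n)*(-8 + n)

We need to factor 12*n + n^4 + 31*n^2 + n^3*(-12) - 32.
The factored form is (1 + n) * (-1 + n) * (-8 + n) * (-4 + n).
3) (1 + n) * (-1 + n) * (-8 + n) * (-4 + n)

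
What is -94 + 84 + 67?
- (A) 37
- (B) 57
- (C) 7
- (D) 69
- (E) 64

First: -94 + 84 = -10
Then: -10 + 67 = 57
B) 57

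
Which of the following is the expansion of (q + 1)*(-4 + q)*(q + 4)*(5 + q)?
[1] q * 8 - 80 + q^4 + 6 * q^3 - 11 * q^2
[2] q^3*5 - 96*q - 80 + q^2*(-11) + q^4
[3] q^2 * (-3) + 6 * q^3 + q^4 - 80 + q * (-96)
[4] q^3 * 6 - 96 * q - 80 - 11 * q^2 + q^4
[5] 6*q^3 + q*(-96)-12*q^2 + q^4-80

Expanding (q + 1)*(-4 + q)*(q + 4)*(5 + q):
= q^3 * 6 - 96 * q - 80 - 11 * q^2 + q^4
4) q^3 * 6 - 96 * q - 80 - 11 * q^2 + q^4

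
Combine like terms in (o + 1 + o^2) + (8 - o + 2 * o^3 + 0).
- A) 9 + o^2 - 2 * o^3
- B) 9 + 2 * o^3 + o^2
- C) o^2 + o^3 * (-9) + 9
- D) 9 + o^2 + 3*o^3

Adding the polynomials and combining like terms:
(o + 1 + o^2) + (8 - o + 2*o^3 + 0)
= 9 + 2 * o^3 + o^2
B) 9 + 2 * o^3 + o^2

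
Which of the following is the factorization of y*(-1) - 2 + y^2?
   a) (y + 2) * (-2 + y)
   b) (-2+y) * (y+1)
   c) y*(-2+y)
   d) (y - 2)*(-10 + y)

We need to factor y*(-1) - 2 + y^2.
The factored form is (-2+y) * (y+1).
b) (-2+y) * (y+1)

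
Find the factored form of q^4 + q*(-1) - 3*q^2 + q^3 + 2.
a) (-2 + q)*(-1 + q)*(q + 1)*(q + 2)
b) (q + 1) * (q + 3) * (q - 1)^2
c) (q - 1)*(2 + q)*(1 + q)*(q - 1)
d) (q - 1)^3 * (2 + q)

We need to factor q^4 + q*(-1) - 3*q^2 + q^3 + 2.
The factored form is (q - 1)*(2 + q)*(1 + q)*(q - 1).
c) (q - 1)*(2 + q)*(1 + q)*(q - 1)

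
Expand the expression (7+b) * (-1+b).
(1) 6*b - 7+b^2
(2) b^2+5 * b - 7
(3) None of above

Expanding (7+b) * (-1+b):
= 6*b - 7+b^2
1) 6*b - 7+b^2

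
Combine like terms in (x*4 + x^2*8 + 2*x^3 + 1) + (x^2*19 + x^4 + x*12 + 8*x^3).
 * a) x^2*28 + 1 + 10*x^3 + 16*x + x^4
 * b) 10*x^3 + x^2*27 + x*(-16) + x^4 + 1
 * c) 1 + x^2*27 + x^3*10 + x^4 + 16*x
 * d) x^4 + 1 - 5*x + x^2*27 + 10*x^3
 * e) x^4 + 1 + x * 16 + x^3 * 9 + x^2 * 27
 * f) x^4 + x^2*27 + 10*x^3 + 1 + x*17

Adding the polynomials and combining like terms:
(x*4 + x^2*8 + 2*x^3 + 1) + (x^2*19 + x^4 + x*12 + 8*x^3)
= 1 + x^2*27 + x^3*10 + x^4 + 16*x
c) 1 + x^2*27 + x^3*10 + x^4 + 16*x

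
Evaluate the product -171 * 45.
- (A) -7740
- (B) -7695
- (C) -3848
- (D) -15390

-171 * 45 = -7695
B) -7695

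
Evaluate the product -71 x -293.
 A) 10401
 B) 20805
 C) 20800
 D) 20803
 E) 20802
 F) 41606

-71 * -293 = 20803
D) 20803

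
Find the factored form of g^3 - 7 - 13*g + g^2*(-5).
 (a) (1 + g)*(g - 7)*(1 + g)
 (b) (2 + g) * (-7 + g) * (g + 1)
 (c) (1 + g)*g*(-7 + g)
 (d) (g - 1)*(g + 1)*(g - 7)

We need to factor g^3 - 7 - 13*g + g^2*(-5).
The factored form is (1 + g)*(g - 7)*(1 + g).
a) (1 + g)*(g - 7)*(1 + g)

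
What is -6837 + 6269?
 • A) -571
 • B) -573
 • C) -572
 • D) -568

-6837 + 6269 = -568
D) -568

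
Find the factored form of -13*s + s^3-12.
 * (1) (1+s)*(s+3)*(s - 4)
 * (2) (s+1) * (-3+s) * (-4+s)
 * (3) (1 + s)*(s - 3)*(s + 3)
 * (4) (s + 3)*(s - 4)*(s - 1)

We need to factor -13*s + s^3-12.
The factored form is (1+s)*(s+3)*(s - 4).
1) (1+s)*(s+3)*(s - 4)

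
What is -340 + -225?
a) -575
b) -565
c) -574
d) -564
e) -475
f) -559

-340 + -225 = -565
b) -565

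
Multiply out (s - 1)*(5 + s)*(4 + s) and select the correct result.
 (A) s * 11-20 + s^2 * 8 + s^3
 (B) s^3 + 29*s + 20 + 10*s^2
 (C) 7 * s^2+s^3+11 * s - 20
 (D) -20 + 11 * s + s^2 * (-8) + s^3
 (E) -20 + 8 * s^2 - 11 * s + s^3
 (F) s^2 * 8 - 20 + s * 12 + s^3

Expanding (s - 1)*(5 + s)*(4 + s):
= s * 11-20 + s^2 * 8 + s^3
A) s * 11-20 + s^2 * 8 + s^3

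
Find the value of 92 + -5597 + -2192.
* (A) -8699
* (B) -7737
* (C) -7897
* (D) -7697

First: 92 + -5597 = -5505
Then: -5505 + -2192 = -7697
D) -7697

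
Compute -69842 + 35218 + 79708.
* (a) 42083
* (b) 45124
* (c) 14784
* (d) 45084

First: -69842 + 35218 = -34624
Then: -34624 + 79708 = 45084
d) 45084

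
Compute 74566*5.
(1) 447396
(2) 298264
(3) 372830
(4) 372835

74566 * 5 = 372830
3) 372830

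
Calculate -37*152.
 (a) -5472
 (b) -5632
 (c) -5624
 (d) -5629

-37 * 152 = -5624
c) -5624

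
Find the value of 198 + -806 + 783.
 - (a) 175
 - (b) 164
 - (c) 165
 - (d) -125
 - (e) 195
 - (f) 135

First: 198 + -806 = -608
Then: -608 + 783 = 175
a) 175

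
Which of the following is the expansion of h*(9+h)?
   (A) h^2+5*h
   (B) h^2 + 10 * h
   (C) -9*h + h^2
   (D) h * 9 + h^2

Expanding h*(9+h):
= h * 9 + h^2
D) h * 9 + h^2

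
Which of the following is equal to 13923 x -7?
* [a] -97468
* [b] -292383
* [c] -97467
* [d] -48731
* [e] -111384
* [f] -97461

13923 * -7 = -97461
f) -97461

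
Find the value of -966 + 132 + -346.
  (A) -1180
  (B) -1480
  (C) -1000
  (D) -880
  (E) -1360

First: -966 + 132 = -834
Then: -834 + -346 = -1180
A) -1180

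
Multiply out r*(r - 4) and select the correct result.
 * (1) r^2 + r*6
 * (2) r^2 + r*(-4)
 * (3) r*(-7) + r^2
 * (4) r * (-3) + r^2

Expanding r*(r - 4):
= r^2 + r*(-4)
2) r^2 + r*(-4)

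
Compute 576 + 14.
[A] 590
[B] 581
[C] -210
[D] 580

576 + 14 = 590
A) 590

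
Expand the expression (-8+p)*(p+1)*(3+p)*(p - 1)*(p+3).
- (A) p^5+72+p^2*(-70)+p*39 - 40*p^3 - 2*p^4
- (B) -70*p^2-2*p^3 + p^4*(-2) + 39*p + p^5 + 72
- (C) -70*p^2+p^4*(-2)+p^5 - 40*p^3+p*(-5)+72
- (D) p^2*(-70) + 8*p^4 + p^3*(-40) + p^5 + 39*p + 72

Expanding (-8+p)*(p+1)*(3+p)*(p - 1)*(p+3):
= p^5+72+p^2*(-70)+p*39 - 40*p^3 - 2*p^4
A) p^5+72+p^2*(-70)+p*39 - 40*p^3 - 2*p^4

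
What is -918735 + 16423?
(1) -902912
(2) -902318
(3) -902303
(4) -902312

-918735 + 16423 = -902312
4) -902312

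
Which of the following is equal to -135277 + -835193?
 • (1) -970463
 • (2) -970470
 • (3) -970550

-135277 + -835193 = -970470
2) -970470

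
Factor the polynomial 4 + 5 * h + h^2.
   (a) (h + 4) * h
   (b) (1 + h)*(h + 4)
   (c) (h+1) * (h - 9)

We need to factor 4 + 5 * h + h^2.
The factored form is (1 + h)*(h + 4).
b) (1 + h)*(h + 4)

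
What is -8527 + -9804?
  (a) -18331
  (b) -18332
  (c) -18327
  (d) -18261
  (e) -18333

-8527 + -9804 = -18331
a) -18331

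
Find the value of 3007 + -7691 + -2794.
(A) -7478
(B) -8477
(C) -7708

First: 3007 + -7691 = -4684
Then: -4684 + -2794 = -7478
A) -7478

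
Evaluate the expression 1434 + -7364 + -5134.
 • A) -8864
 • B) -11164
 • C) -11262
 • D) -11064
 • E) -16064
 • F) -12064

First: 1434 + -7364 = -5930
Then: -5930 + -5134 = -11064
D) -11064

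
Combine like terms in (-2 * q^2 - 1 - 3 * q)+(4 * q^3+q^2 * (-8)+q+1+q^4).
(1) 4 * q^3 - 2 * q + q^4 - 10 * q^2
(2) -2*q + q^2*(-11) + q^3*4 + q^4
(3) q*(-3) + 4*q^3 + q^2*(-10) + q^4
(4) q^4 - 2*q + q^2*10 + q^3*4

Adding the polynomials and combining like terms:
(-2*q^2 - 1 - 3*q) + (4*q^3 + q^2*(-8) + q + 1 + q^4)
= 4 * q^3 - 2 * q + q^4 - 10 * q^2
1) 4 * q^3 - 2 * q + q^4 - 10 * q^2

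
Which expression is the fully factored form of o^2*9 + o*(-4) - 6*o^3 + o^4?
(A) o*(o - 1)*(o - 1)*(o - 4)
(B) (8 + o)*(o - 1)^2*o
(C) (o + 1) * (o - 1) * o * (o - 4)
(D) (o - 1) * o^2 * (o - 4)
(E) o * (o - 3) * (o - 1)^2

We need to factor o^2*9 + o*(-4) - 6*o^3 + o^4.
The factored form is o*(o - 1)*(o - 1)*(o - 4).
A) o*(o - 1)*(o - 1)*(o - 4)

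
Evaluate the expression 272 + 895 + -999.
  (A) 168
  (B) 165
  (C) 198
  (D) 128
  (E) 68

First: 272 + 895 = 1167
Then: 1167 + -999 = 168
A) 168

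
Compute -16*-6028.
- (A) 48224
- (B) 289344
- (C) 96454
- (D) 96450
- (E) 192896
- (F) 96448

-16 * -6028 = 96448
F) 96448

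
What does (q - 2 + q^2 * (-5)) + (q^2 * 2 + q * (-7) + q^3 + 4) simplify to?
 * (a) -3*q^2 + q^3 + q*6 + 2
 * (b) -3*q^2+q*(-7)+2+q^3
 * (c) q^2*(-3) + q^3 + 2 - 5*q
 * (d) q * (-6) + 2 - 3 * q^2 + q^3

Adding the polynomials and combining like terms:
(q - 2 + q^2*(-5)) + (q^2*2 + q*(-7) + q^3 + 4)
= q * (-6) + 2 - 3 * q^2 + q^3
d) q * (-6) + 2 - 3 * q^2 + q^3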